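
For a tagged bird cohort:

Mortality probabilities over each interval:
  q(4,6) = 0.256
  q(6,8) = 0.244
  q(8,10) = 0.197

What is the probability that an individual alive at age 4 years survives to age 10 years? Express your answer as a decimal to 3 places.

P(survive 4→10) = (1 − 0.256) × (1 − 0.244) × (1 − 0.197).
= 0.744 × 0.756 × 0.803 = 0.451659.

0.452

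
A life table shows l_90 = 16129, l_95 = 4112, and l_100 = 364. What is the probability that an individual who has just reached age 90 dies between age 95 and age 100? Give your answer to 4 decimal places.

0.2324

We want 5|5q90 = (l_95 − l_100)/l_90.
This is the probability of reaching 95 but not 100, conditional on being alive at 90: (l_95 − l_100) / l_90.
= (4112 − 364) / 16129 = 3748 / 16129 = 0.232376.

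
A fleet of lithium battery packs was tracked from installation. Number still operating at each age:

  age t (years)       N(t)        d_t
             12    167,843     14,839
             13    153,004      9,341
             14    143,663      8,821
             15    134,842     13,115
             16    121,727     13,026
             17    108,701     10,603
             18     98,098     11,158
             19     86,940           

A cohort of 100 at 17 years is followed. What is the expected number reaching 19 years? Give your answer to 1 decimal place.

The relevant probability is 86,940/108,701 = 0.799809.
Expected number = 100 × 0.799809 = 80.0.

80.0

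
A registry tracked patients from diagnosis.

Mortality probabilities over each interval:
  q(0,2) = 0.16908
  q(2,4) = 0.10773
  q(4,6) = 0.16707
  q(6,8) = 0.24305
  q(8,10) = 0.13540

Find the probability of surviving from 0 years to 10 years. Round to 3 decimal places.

0.404

The overall survival probability is (1 − 0.16908) × (1 − 0.10773) × (1 − 0.16707) × (1 − 0.24305) × (1 − 0.13540).
= 0.83092 × 0.89227 × 0.83293 × 0.75695 × 0.86460 = 0.404154.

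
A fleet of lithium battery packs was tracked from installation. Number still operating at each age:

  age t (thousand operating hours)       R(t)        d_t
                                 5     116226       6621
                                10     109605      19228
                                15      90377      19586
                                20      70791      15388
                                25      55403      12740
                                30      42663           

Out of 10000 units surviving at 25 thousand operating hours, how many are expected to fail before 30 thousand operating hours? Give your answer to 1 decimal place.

2299.5

The relevant probability is 1 − 42663/55403 = 0.229951.
Expected number = 10000 × 0.229951 = 2299.5.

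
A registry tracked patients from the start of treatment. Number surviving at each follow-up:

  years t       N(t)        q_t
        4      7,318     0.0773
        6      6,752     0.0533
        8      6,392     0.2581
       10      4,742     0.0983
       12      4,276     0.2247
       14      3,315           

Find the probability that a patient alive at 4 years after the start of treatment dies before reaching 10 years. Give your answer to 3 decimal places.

P(die before 10 | alive at 4) = 1 − N(10)/N(4) = 1 − 4,742/7,318 = (2,576)/7,318 = 0.352009.

0.352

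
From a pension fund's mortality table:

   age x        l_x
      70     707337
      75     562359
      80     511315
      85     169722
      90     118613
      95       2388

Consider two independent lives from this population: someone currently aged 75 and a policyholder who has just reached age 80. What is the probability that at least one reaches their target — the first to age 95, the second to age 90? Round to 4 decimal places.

p₁ = l_95/l_75 = 2388/562359 = 0.004246; p₂ = l_90/l_80 = 118613/511315 = 0.231976.
P(at least one) = 1 − (1−p₁)(1−p₂) = 1 − 0.995754 × 0.768024 = 0.235237.

0.2352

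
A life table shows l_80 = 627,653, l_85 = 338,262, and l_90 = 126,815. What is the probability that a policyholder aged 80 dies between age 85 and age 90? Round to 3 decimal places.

This is the probability of reaching 85 but not 90, conditional on being alive at 80: (l_85 − l_90) / l_80.
= (338,262 − 126,815) / 627,653 = 211,447 / 627,653 = 0.336885.

0.337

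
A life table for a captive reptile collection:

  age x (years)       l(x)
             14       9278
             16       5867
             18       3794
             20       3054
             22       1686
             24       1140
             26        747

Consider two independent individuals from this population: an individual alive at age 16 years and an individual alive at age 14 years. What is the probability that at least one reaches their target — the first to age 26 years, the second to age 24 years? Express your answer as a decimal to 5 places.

0.23455

p₁ = l(26)/l(16) = 747/5867 = 0.127322; p₂ = l(24)/l(14) = 1140/9278 = 0.122871.
P(at least one) = 1 − (1−p₁)(1−p₂) = 1 − 0.872678 × 0.877129 = 0.234549.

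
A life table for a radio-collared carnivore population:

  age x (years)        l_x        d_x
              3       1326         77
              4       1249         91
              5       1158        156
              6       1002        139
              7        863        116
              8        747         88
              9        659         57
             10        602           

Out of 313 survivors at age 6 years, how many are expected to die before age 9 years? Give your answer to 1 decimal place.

107.1

The relevant probability is 1 − 659/1002 = 0.342315.
Expected number = 313 × 0.342315 = 107.1.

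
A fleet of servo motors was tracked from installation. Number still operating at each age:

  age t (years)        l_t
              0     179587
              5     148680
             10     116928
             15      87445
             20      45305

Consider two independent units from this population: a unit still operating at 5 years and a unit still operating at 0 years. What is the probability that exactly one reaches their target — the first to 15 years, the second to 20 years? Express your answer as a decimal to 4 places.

0.5437

p₁ = l_15/l_5 = 87445/148680 = 0.588142; p₂ = l_20/l_0 = 45305/179587 = 0.252273.
P(exactly one) = p₁(1−p₂) + (1−p₁)p₂ = 0.439770 + 0.103901 = 0.543670.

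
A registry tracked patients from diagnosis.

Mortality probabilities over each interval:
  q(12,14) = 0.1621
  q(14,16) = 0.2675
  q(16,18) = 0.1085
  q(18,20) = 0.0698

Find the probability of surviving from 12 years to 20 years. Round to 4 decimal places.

The overall survival probability is (1 − 0.1621) × (1 − 0.2675) × (1 − 0.1085) × (1 − 0.0698).
= 0.8379 × 0.7325 × 0.8915 × 0.9302 = 0.508976.

0.5090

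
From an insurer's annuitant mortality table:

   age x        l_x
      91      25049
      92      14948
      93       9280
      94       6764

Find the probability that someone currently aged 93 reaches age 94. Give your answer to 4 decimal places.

0.7289

The conditional survival probability is l_94/l_93 = 6764/9280 = 0.728879.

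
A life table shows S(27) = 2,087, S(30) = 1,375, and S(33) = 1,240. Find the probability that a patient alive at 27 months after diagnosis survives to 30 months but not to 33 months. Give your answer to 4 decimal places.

0.0647

This is the probability of reaching 30 but not 33, conditional on being alive at 27: (S(30) − S(33)) / S(27).
= (1,375 − 1,240) / 2,087 = 135 / 2,087 = 0.064686.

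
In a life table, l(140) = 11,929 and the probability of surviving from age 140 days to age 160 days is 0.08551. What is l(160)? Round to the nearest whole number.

l(160) = l(140) × p = 11,929 × 0.08551 = 1020.

1020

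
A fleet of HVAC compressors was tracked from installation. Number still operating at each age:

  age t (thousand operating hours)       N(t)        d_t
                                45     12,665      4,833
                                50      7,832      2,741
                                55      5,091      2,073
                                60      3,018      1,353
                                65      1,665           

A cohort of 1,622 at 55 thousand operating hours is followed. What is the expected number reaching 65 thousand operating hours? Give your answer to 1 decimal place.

The relevant probability is 1,665/5,091 = 0.327048.
Expected number = 1,622 × 0.327048 = 530.5.

530.5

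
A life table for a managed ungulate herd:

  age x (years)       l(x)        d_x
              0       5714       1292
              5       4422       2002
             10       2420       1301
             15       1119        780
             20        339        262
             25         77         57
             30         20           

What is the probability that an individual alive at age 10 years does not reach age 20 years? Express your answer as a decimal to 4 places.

0.8599

P(die before 20 | alive at 10) = 1 − l(20)/l(10) = 1 − 339/2420 = (2081)/2420 = 0.859917.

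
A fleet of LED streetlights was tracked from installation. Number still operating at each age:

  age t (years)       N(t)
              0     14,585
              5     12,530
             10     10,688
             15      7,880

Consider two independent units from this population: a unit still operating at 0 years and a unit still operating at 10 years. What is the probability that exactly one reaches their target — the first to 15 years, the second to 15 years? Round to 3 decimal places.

p₁ = N(15)/N(0) = 7,880/14,585 = 0.540281; p₂ = N(15)/N(10) = 7,880/10,688 = 0.737275.
P(exactly one) = p₁(1−p₂) + (1−p₁)p₂ = 0.141945 + 0.338939 = 0.480885.

0.481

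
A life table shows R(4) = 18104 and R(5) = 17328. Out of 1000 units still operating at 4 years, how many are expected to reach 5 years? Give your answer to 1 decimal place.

957.1

The relevant probability is 17328/18104 = 0.957137.
Expected number = 1000 × 0.957137 = 957.1.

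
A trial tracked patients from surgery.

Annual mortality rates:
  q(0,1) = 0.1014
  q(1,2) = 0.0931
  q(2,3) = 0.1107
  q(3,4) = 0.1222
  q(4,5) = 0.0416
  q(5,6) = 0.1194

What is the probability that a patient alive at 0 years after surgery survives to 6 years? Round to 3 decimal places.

Chaining the interval survival probabilities: (1 − 0.1014) × (1 − 0.0931) × (1 − 0.1107) × (1 − 0.1222) × (1 − 0.0416) × (1 − 0.1194).
= 0.8986 × 0.9069 × 0.8893 × 0.8778 × 0.9584 × 0.8806 = 0.536902.

0.537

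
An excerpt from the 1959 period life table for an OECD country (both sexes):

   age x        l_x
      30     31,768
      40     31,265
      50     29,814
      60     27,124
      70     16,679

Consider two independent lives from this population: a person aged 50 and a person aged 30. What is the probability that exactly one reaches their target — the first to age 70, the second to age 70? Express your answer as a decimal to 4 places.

0.4970

p₁ = l_70/l_50 = 16,679/29,814 = 0.559435; p₂ = l_70/l_30 = 16,679/31,768 = 0.525025.
P(exactly one) = p₁(1−p₂) + (1−p₁)p₂ = 0.265718 + 0.231308 = 0.497025.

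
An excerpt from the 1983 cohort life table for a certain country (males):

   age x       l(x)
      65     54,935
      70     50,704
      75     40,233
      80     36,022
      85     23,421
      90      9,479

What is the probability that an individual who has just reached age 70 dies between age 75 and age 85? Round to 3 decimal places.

0.332

This is the probability of reaching 75 but not 85, conditional on being alive at 70: (l(75) − l(85)) / l(70).
= (40,233 − 23,421) / 50,704 = 16,812 / 50,704 = 0.331571.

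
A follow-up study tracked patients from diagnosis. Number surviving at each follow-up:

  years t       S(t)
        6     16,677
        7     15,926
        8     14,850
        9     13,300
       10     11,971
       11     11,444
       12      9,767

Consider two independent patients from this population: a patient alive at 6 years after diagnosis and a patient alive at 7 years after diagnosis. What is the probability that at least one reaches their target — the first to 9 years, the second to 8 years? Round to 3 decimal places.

0.986

p₁ = S(9)/S(6) = 13,300/16,677 = 0.797506; p₂ = S(8)/S(7) = 14,850/15,926 = 0.932438.
P(at least one) = 1 − (1−p₁)(1−p₂) = 1 − 0.202494 × 0.067562 = 0.986319.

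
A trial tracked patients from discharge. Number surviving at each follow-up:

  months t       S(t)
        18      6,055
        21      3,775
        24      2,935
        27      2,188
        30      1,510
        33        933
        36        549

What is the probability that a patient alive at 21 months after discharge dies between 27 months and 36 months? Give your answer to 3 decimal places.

This is the probability of reaching 27 but not 36, conditional on being alive at 21: (S(27) − S(36)) / S(21).
= (2,188 − 549) / 3,775 = 1,639 / 3,775 = 0.434172.

0.434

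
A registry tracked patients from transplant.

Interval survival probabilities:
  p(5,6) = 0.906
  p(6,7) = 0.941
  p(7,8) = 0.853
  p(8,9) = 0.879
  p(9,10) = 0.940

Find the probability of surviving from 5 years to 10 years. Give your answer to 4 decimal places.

0.6009

Chaining the interval survival probabilities: 0.906 × 0.941 × 0.853 × 0.879 × 0.940.
= 0.600874.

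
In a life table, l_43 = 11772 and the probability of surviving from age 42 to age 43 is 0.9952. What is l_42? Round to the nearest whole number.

11829

l_42 = l_43 / p = 11772 / 0.9952 = 11829.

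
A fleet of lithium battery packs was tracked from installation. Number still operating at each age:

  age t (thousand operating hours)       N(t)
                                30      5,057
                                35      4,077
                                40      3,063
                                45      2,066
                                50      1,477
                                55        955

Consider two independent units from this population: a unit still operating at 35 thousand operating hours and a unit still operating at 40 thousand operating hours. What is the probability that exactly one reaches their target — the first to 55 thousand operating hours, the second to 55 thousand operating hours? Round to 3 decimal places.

0.400

p₁ = N(55)/N(35) = 955/4,077 = 0.234241; p₂ = N(55)/N(40) = 955/3,063 = 0.311786.
P(exactly one) = p₁(1−p₂) + (1−p₁)p₂ = 0.161208 + 0.238753 = 0.399961.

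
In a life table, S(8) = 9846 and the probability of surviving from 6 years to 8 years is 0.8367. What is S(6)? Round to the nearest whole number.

S(6) = S(8) / p = 9846 / 0.8367 = 11768.

11768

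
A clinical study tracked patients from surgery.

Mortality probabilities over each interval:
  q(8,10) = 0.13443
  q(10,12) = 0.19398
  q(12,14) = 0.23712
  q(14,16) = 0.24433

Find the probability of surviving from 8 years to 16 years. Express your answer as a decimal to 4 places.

P(survive 8→16) = (1 − 0.13443) × (1 − 0.19398) × (1 − 0.23712) × (1 − 0.24433).
= 0.86557 × 0.80602 × 0.76288 × 0.75567 = 0.402195.

0.4022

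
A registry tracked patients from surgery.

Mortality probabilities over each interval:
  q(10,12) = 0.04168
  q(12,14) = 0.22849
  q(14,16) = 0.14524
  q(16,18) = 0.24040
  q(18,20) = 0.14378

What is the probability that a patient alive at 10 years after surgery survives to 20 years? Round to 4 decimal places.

0.4110

Chaining the interval survival probabilities: (1 − 0.04168) × (1 − 0.22849) × (1 − 0.14524) × (1 − 0.24040) × (1 − 0.14378).
= 0.95832 × 0.77151 × 0.85476 × 0.75960 × 0.85622 = 0.411023.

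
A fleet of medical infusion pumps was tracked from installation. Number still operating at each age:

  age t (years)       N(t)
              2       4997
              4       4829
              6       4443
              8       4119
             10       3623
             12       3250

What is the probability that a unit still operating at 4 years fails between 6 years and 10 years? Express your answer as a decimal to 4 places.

0.1698

This is the probability of reaching 6 but not 10, conditional on being operational at 4: (N(6) − N(10)) / N(4).
= (4443 − 3623) / 4829 = 820 / 4829 = 0.169807.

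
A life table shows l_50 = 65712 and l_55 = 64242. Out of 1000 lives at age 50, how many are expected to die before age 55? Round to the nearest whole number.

The relevant probability is 1 − 64242/65712 = 0.022370.
Expected number = 1000 × 0.022370 = 22.

22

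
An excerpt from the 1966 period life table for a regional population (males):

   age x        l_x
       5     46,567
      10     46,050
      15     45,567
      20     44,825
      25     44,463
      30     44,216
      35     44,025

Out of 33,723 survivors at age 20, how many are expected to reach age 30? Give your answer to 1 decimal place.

33264.8

The relevant probability is 44,216/44,825 = 0.986414.
Expected number = 33,723 × 0.986414 = 33264.8.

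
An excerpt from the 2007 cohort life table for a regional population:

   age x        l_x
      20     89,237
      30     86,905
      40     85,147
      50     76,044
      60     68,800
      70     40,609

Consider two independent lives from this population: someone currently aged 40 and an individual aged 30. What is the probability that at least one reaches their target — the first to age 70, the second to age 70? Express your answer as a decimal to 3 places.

0.721

p₁ = l_70/l_40 = 40,609/85,147 = 0.476928; p₂ = l_70/l_30 = 40,609/86,905 = 0.467280.
P(at least one) = 1 − (1−p₁)(1−p₂) = 1 − 0.523072 × 0.532720 = 0.721349.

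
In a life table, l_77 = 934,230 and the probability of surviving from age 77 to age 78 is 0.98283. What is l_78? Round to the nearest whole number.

l_78 = l_77 × p = 934,230 × 0.98283 = 918189.

918189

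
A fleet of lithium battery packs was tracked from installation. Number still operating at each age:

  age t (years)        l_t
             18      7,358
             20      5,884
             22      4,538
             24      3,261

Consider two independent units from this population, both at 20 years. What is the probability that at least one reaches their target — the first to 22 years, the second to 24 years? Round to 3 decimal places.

p₁ = l_22/l_20 = 4,538/5,884 = 0.771244; p₂ = l_24/l_20 = 3,261/5,884 = 0.554215.
P(at least one) = 1 − (1−p₁)(1−p₂) = 1 − 0.228756 × 0.445785 = 0.898024.

0.898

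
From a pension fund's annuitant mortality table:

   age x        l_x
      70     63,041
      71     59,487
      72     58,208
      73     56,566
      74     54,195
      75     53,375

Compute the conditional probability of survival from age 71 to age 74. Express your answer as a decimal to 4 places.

The conditional survival probability is l_74/l_71 = 54,195/59,487 = 0.911039.

0.9110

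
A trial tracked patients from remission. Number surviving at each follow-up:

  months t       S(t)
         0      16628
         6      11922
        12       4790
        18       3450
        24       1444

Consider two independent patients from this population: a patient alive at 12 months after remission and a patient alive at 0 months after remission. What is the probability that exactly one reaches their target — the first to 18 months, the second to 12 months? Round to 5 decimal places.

0.59336

p₁ = S(18)/S(12) = 3450/4790 = 0.720251; p₂ = S(12)/S(0) = 4790/16628 = 0.288068.
P(exactly one) = p₁(1−p₂) + (1−p₁)p₂ = 0.512770 + 0.080587 = 0.593356.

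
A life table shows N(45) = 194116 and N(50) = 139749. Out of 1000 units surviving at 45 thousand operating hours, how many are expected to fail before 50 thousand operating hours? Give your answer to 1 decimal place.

The relevant probability is 1 − 139749/194116 = 0.280075.
Expected number = 1000 × 0.280075 = 280.1.

280.1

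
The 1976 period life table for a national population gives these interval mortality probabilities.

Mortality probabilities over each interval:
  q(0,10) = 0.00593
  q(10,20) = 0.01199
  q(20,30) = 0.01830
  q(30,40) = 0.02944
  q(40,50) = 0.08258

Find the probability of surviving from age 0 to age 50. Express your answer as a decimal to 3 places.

0.859

The overall survival probability is (1 − 0.00593) × (1 − 0.01199) × (1 − 0.01830) × (1 − 0.02944) × (1 − 0.08258).
= 0.99407 × 0.98801 × 0.98170 × 0.97056 × 0.91742 = 0.858515.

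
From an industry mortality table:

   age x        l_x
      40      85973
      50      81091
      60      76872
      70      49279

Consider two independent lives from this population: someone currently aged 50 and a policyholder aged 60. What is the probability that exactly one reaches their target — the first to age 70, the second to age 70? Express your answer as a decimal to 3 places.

p₁ = l_70/l_50 = 49279/81091 = 0.607700; p₂ = l_70/l_60 = 49279/76872 = 0.641053.
P(exactly one) = p₁(1−p₂) + (1−p₁)p₂ = 0.218132 + 0.251485 = 0.469617.

0.470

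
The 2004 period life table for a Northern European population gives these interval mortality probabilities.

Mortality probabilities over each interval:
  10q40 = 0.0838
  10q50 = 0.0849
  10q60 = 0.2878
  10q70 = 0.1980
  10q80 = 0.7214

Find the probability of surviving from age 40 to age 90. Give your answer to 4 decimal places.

Survival from 40 to 90 is the product of surviving each interval: (1 − 0.0838) × (1 − 0.0849) × (1 − 0.2878) × (1 − 0.1980) × (1 − 0.7214).
= 0.9162 × 0.9151 × 0.7122 × 0.8020 × 0.2786 = 0.133419.

0.1334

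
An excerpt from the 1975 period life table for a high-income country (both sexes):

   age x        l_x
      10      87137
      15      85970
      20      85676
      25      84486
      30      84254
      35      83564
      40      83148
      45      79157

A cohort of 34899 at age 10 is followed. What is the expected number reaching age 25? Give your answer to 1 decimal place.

The relevant probability is 84486/87137 = 0.969577.
Expected number = 34899 × 0.969577 = 33837.3.

33837.3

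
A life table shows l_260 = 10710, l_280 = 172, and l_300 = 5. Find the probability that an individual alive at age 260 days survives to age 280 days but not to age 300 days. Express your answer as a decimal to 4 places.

This is the probability of reaching 280 but not 300, conditional on being alive at 260: (l_280 − l_300) / l_260.
= (172 − 5) / 10710 = 167 / 10710 = 0.015593.

0.0156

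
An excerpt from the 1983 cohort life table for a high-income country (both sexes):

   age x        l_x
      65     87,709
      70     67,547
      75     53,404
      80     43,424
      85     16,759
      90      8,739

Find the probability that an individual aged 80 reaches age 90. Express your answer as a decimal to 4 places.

0.2012

We want 10p80 = l_90/l_80.
The conditional survival probability is l_90/l_80 = 8,739/43,424 = 0.201248.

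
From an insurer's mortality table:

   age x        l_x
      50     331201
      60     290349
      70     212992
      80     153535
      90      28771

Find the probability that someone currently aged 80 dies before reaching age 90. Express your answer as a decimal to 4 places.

0.8126

P(die before 90 | alive at 80) = 1 − l_90/l_80 = 1 − 28771/153535 = (124764)/153535 = 0.812610.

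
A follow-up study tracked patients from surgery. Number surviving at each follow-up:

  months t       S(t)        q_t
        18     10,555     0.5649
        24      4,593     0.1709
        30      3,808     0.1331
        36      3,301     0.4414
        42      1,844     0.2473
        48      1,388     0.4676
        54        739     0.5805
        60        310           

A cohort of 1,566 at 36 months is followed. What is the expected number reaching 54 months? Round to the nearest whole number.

351

The relevant probability is 739/3,301 = 0.223872.
Expected number = 1,566 × 0.223872 = 351.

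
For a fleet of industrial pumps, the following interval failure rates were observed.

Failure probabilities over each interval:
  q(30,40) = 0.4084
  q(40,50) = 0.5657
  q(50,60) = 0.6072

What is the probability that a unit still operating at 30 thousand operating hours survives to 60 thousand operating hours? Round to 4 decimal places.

0.1009

P(survive 30→60) = (1 − 0.4084) × (1 − 0.5657) × (1 − 0.6072).
= 0.5916 × 0.4343 × 0.3928 = 0.100923.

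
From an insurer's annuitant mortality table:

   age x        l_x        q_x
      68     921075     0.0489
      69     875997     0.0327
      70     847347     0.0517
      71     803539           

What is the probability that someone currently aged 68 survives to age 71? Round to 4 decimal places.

0.8724

We want 3p68 = l_71/l_68.
The conditional survival probability is l_71/l_68 = 803539/921075 = 0.872393.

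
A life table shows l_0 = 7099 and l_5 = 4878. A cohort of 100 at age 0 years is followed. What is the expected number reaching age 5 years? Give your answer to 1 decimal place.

The relevant probability is 4878/7099 = 0.687139.
Expected number = 100 × 0.687139 = 68.7.

68.7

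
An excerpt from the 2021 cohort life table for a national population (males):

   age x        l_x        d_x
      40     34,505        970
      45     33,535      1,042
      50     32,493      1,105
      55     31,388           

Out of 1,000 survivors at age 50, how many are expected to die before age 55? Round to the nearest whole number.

34

The relevant probability is 1 − 31,388/32,493 = 0.034007.
Expected number = 1,000 × 0.034007 = 34.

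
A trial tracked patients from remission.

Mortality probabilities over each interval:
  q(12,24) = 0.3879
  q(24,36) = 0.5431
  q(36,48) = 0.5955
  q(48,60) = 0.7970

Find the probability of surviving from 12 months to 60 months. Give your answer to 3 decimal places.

0.023

Chaining the interval survival probabilities: (1 − 0.3879) × (1 − 0.5431) × (1 − 0.5955) × (1 − 0.7970).
= 0.6121 × 0.4569 × 0.4045 × 0.2030 = 0.022965.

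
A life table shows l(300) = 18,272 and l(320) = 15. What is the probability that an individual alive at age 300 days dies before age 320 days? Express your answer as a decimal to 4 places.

P(die before 320 | alive at 300) = 1 − l(320)/l(300) = 1 − 15/18,272 = (18,257)/18,272 = 0.999179.

0.9992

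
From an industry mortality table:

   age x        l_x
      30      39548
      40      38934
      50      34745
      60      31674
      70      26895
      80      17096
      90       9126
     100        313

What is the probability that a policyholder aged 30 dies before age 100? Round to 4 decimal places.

P(die before 100 | alive at 30) = 1 − l_100/l_30 = 1 − 313/39548 = (39235)/39548 = 0.992086.

0.9921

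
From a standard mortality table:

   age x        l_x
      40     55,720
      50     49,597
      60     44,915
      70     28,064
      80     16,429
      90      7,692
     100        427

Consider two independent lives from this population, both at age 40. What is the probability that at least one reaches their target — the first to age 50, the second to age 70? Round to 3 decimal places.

0.945

p₁ = l_50/l_40 = 49,597/55,720 = 0.890111; p₂ = l_70/l_40 = 28,064/55,720 = 0.503661.
P(at least one) = 1 − (1−p₁)(1−p₂) = 1 − 0.109889 × 0.496339 = 0.945458.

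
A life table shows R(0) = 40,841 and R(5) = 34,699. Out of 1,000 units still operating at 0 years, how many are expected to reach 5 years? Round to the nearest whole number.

850

The relevant probability is 34,699/40,841 = 0.849612.
Expected number = 1,000 × 0.849612 = 850.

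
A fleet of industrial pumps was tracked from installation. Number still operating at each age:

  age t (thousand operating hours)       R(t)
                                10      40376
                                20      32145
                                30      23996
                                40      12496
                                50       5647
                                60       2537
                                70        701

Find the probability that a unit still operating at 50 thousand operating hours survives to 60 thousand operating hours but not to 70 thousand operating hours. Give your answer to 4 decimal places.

This is the probability of reaching 60 but not 70, conditional on being operational at 50: (R(60) − R(70)) / R(50).
= (2537 − 701) / 5647 = 1836 / 5647 = 0.325128.

0.3251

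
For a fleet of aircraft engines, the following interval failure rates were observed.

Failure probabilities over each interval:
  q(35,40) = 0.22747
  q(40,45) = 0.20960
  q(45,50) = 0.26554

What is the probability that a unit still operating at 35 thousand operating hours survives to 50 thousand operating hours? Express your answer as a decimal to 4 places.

P(survive 35→50) = (1 − 0.22747) × (1 − 0.20960) × (1 − 0.26554).
= 0.77253 × 0.79040 × 0.73446 = 0.448467.

0.4485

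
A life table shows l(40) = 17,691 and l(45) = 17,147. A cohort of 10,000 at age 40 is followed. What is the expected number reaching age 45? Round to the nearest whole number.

9692

The relevant probability is 17,147/17,691 = 0.969250.
Expected number = 10,000 × 0.969250 = 9692.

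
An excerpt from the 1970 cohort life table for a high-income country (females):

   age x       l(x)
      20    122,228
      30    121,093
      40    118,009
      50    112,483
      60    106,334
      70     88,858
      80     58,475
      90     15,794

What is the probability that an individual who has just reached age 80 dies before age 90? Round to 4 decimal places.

P(die before 90 | alive at 80) = 1 − l(90)/l(80) = 1 − 15,794/58,475 = (42,681)/58,475 = 0.729902.

0.7299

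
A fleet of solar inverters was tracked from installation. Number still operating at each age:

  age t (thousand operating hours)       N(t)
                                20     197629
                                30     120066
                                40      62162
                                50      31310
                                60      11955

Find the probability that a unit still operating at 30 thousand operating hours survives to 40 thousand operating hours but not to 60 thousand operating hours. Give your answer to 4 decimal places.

0.4182

This is the probability of reaching 40 but not 60, conditional on being operational at 30: (N(40) − N(60)) / N(30).
= (62162 − 11955) / 120066 = 50207 / 120066 = 0.418162.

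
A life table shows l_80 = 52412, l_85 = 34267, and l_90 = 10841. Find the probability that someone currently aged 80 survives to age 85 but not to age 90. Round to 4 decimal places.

We want 5|5q80 = (l_85 − l_90)/l_80.
This is the probability of reaching 85 but not 90, conditional on being alive at 80: (l_85 − l_90) / l_80.
= (34267 − 10841) / 52412 = 23426 / 52412 = 0.446959.

0.4470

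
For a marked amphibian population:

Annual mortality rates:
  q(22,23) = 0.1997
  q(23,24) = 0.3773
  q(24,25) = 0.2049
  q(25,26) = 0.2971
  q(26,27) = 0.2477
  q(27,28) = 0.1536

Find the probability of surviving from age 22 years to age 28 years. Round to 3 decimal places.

The overall survival probability is (1 − 0.1997) × (1 − 0.3773) × (1 − 0.2049) × (1 − 0.2971) × (1 − 0.2477) × (1 − 0.1536).
= 0.8003 × 0.6227 × 0.7951 × 0.7029 × 0.7523 × 0.8464 = 0.177343.

0.177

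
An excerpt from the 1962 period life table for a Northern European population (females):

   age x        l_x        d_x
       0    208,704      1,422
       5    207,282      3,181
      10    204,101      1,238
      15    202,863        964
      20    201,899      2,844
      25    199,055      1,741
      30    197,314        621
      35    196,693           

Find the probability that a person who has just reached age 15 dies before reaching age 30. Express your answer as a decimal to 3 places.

P(die before 30 | alive at 15) = 1 − l_30/l_15 = 1 − 197,314/202,863 = (5,549)/202,863 = 0.027353.

0.027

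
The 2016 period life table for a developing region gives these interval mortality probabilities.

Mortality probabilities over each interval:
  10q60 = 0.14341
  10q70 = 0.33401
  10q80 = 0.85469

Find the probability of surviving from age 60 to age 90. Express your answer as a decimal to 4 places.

0.0829

Chaining the interval survival probabilities: (1 − 0.14341) × (1 − 0.33401) × (1 − 0.85469).
= 0.85659 × 0.66599 × 0.14531 = 0.082897.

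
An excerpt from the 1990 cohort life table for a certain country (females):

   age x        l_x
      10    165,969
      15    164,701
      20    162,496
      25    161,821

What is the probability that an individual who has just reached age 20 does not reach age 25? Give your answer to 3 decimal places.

0.004

P(die before 25 | alive at 20) = 1 − l_25/l_20 = 1 − 161,821/162,496 = (675)/162,496 = 0.004154.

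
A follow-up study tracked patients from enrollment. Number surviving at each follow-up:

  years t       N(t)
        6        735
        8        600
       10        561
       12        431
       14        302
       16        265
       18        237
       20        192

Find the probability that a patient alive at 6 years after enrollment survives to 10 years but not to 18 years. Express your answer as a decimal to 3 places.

0.441

This is the probability of reaching 10 but not 18, conditional on being alive at 6: (N(10) − N(18)) / N(6).
= (561 − 237) / 735 = 324 / 735 = 0.440816.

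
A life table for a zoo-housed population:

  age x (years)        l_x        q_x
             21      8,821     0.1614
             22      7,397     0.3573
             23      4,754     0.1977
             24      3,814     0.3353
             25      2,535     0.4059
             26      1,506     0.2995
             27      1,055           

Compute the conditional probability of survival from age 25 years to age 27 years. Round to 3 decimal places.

0.416

The conditional survival probability is l_27/l_25 = 1,055/2,535 = 0.416174.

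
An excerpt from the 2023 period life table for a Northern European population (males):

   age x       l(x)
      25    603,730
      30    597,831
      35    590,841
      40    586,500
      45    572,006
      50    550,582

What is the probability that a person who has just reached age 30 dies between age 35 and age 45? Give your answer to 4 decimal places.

This is the probability of reaching 35 but not 45, conditional on being alive at 30: (l(35) − l(45)) / l(30).
= (590,841 − 572,006) / 597,831 = 18,835 / 597,831 = 0.031506.

0.0315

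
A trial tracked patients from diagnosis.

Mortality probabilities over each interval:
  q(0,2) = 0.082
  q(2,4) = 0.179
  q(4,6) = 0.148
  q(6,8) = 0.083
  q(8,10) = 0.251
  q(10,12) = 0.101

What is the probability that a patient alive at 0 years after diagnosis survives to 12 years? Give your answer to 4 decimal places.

0.3965

P(survive 0→12) = (1 − 0.082) × (1 − 0.179) × (1 − 0.148) × (1 − 0.083) × (1 − 0.251) × (1 − 0.101).
= 0.918 × 0.821 × 0.852 × 0.917 × 0.749 × 0.899 = 0.396494.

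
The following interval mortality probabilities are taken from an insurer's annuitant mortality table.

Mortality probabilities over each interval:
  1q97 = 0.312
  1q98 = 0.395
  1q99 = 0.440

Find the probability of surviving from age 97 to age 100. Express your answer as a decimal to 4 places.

Chaining the interval survival probabilities: (1 − 0.312) × (1 − 0.395) × (1 − 0.440).
= 0.688 × 0.605 × 0.560 = 0.233094.

0.2331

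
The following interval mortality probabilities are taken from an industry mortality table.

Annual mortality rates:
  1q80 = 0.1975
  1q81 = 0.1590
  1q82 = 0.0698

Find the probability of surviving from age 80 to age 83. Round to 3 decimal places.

0.628

Survival from 80 to 83 is the product of surviving each interval: (1 − 0.1975) × (1 − 0.1590) × (1 − 0.0698).
= 0.8025 × 0.8410 × 0.9302 = 0.627794.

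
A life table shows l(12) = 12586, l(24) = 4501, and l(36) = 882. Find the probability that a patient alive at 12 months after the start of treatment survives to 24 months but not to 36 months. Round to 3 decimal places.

This is the probability of reaching 24 but not 36, conditional on being alive at 12: (l(24) − l(36)) / l(12).
= (4501 − 882) / 12586 = 3619 / 12586 = 0.287542.

0.288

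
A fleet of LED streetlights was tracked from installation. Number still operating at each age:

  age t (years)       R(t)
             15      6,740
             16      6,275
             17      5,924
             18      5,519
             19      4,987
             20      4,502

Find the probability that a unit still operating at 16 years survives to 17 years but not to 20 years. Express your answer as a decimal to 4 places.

This is the probability of reaching 17 but not 20, conditional on being operational at 16: (R(17) − R(20)) / R(16).
= (5,924 − 4,502) / 6,275 = 1,422 / 6,275 = 0.226614.

0.2266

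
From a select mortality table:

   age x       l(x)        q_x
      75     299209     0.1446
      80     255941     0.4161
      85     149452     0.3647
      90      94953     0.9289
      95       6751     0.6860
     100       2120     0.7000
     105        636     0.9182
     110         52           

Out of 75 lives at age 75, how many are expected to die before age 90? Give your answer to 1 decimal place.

51.2

The relevant probability is 1 − 94953/299209 = 0.682653.
Expected number = 75 × 0.682653 = 51.2.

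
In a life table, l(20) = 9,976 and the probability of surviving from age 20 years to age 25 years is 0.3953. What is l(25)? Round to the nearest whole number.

l(25) = l(20) × p = 9,976 × 0.3953 = 3944.

3944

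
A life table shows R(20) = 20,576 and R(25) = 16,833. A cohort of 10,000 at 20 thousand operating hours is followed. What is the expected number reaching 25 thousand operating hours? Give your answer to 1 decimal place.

8180.9

The relevant probability is 16,833/20,576 = 0.818089.
Expected number = 10,000 × 0.818089 = 8180.9.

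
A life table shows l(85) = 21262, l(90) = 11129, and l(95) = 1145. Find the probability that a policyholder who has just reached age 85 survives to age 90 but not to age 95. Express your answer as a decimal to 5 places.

This is the probability of reaching 90 but not 95, conditional on being alive at 85: (l(90) − l(95)) / l(85).
= (11129 − 1145) / 21262 = 9984 / 21262 = 0.469570.

0.46957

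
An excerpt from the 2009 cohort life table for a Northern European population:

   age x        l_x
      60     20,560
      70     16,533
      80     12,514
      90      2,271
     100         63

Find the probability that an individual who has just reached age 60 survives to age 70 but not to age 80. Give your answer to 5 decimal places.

We want 10|10q60 = (l_70 − l_80)/l_60.
This is the probability of reaching 70 but not 80, conditional on being alive at 60: (l_70 − l_80) / l_60.
= (16,533 − 12,514) / 20,560 = 4,019 / 20,560 = 0.195477.

0.19548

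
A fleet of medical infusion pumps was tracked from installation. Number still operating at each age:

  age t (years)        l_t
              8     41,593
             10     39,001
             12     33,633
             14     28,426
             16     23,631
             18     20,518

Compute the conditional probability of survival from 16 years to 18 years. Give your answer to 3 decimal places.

0.868

The conditional survival probability is l_18/l_16 = 20,518/23,631 = 0.868266.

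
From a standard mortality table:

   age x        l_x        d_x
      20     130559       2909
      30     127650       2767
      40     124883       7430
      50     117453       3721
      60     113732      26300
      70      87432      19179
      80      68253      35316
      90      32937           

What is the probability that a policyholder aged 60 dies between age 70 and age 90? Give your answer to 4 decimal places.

This is the probability of reaching 70 but not 90, conditional on being alive at 60: (l_70 − l_90) / l_60.
= (87432 − 32937) / 113732 = 54495 / 113732 = 0.479153.

0.4792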